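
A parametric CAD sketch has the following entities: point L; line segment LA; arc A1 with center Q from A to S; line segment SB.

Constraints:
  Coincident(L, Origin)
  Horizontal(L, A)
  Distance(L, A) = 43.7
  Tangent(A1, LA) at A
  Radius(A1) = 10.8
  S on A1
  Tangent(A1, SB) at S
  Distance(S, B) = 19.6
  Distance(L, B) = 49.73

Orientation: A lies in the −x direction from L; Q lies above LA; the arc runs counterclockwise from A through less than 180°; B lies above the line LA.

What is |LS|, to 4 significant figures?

35.76

Checks: |QS| = 10.80 ✓; ∠(QS, SB) = 90.00° ✓; |SB| = 19.60 ✓; |LB| = 49.73 ✓.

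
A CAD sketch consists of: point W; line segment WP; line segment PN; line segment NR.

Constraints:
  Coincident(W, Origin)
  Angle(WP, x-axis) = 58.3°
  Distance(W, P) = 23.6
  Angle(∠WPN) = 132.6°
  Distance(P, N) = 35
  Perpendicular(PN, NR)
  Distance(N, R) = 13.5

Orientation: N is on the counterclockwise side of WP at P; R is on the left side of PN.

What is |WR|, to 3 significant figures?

51.1

W is at the origin; WP runs at 58.3° with length 23.6, so P = 23.6·(cos 58.3°, sin 58.3°) = (12.4, 20.1). ∠WPN = 132.6°, so PN runs at 58.3° + (180° − 132.6°) = 106° from the x-axis; with |PN| = 35.0, N = P + 35.0·(cos 106°, sin 106°) = (2.93, 53.8). PN is perpendicular to NR; with |NR| = 13.5 on the left of PN, R = N + 13.5·(-0.963, -0.271) = (-10.1, 50.1). Then |WR| = |R − W| = 51.1.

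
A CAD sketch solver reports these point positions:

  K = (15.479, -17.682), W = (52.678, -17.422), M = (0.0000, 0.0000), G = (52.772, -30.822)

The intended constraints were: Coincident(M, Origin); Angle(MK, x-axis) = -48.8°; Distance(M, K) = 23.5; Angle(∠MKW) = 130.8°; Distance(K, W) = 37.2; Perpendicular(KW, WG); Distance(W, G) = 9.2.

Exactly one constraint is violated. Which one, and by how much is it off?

Distance(W, G) = 9.2 — off by 4.20.

M = (0.00, 0.00) ✓; MK at -48.80° ✓; |MK| = 23.50 ✓; ∠MKW = 130.8° ✓; |KW| = 37.20 ✓; ∠(KW, WG) = 90.00° ✓; |WG| = 13.40 ✗.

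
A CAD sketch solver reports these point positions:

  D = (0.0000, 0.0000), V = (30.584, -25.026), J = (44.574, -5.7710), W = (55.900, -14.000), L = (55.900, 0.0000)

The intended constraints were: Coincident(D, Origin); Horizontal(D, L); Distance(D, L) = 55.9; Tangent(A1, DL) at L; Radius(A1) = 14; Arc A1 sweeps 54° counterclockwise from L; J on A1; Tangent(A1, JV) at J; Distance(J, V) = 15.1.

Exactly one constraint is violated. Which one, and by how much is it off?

Distance(J, V) = 15.1 — off by 8.70.

D = (0.00, 0.00) ✓; D.y = 0.00, L.y = 0.00 ✓; |DL| = 55.90 ✓; ∠(WL, LD) = 90.00° ✓; |WL| = 14.00 ✓; bearing(W→J) − bearing(W→L) = 54.00° ✓; |WJ| = 14.00 ✓; ∠(WJ, JV) = 90.00° ✓; |JV| = 23.80 ✗.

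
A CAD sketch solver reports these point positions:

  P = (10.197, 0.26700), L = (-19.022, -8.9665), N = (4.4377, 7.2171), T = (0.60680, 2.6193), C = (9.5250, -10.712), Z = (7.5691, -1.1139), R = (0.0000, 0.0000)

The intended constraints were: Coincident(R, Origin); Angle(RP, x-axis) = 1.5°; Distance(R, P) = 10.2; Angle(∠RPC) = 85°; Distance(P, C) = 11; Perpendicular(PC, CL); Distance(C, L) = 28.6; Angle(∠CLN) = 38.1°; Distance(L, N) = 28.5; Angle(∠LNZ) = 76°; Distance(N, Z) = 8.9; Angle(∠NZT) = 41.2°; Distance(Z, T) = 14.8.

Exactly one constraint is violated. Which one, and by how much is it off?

Distance(Z, T) = 14.8 — off by 6.90.

R = (0.00, 0.00) ✓; RP at 1.500° ✓; |RP| = 10.20 ✓; ∠RPC = 85.00° ✓; |PC| = 11.00 ✓; ∠(PC, CL) = 90.00° ✓; |CL| = 28.60 ✓; ∠CLN = 38.10° ✓; |LN| = 28.50 ✓; ∠LNZ = 76.00° ✓; |NZ| = 8.900 ✓; ∠NZT = 41.20° ✓; |ZT| = 7.900 ✗.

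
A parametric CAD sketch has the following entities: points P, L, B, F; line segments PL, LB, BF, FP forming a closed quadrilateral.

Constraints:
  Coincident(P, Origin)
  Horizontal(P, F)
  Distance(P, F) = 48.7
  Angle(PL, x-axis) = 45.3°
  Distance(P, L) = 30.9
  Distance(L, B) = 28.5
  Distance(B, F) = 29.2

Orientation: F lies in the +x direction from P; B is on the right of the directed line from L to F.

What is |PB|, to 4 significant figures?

21.25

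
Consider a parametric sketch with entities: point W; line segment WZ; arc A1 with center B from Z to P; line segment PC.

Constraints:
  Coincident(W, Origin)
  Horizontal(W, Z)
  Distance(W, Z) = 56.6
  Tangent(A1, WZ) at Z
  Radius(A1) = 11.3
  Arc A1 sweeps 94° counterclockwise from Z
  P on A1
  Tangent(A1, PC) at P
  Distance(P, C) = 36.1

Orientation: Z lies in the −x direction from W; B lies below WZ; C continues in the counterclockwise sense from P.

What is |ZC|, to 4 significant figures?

48.89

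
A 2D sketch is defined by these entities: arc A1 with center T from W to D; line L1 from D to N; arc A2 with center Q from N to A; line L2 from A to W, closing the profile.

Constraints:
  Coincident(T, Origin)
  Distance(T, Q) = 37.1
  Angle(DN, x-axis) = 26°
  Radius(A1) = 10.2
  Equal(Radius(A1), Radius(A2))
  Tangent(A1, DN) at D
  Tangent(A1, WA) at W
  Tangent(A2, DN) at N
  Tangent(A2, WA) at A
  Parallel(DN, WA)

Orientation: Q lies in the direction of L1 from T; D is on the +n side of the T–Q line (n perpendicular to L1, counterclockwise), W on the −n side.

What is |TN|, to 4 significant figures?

38.48

Tangency of A1 to both parallel lines with radius 10.2 puts D and W at T ± 10.2·n: D = (-4.471, 9.168), W = (4.471, -9.168). Equal radii place N and A the same way about Q: N = Q + 10.2·n = (28.87, 25.43), A = Q − 10.2·n = (37.82, 7.096). Then |TN| = |N − T| = 38.48.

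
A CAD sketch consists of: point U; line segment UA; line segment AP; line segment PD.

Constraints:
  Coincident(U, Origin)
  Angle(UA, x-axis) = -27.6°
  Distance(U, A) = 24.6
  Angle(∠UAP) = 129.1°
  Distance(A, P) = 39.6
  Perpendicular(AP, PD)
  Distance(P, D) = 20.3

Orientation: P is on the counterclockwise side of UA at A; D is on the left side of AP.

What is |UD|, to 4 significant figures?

55.13

U is at the origin; UA runs at -27.6° with length 24.6, so A = 24.6·(cos -27.6°, sin -27.6°) = (21.80, -11.40). ∠UAP = 129.1°, so AP runs at -27.6° + (180° − 129.1°) = 23.30° from the x-axis; with |AP| = 39.6, P = A + 39.6·(cos 23.30°, sin 23.30°) = (58.17, 4.267). The perpendicularity gives PD at right angles to AP; with |PD| = 20.3 on the left of AP, D = P + 20.3·(-0.3955, 0.9184) = (50.14, 22.91). Then |UD| = |D − U| = 55.13.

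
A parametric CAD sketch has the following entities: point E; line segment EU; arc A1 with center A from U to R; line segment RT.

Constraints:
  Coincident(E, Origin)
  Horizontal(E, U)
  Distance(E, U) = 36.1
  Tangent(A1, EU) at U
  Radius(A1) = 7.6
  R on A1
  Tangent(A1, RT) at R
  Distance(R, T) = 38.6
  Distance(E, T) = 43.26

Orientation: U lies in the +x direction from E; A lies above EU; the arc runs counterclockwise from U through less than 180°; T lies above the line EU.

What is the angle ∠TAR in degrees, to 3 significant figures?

78.9°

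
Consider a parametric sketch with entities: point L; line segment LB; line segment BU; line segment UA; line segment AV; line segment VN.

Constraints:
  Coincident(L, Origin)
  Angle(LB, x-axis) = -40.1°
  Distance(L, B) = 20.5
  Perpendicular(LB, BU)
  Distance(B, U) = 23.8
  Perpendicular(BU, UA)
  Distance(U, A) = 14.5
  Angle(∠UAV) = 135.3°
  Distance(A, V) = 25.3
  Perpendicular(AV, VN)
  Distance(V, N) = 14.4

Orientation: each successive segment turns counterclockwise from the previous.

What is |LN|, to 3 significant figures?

4.62

L is at the origin; LB runs at -40.1° with length 20.5, so B = (15.7, -13.2). LB ⟂ BU, so BU runs at 49.9°; with |BU| = 23.8, U = (31.0, 5.00). The perpendicularity gives UA at right angles to BU, so UA runs at 140°; with |UA| = 14.5, A = (19.9, 14.3). ∠UAV = 135.3° gives AV at -175° from the x-axis; with |AV| = 25.3, V = (-5.30, 12.3). AV is perpendicular to VN, so VN runs at -85.4°; with |VN| = 14.4, N = (-4.14, -2.04). Then |LN| = |N − L| = 4.62.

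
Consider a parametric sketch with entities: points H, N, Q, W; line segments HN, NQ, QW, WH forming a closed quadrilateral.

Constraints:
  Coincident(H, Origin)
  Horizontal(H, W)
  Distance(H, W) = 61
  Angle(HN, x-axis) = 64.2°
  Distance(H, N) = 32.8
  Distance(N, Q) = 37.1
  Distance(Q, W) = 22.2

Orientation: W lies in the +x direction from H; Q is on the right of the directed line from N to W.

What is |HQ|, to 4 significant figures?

38.91

Checks: |NQ| = 37.10 ✓; |QW| = 22.20 ✓.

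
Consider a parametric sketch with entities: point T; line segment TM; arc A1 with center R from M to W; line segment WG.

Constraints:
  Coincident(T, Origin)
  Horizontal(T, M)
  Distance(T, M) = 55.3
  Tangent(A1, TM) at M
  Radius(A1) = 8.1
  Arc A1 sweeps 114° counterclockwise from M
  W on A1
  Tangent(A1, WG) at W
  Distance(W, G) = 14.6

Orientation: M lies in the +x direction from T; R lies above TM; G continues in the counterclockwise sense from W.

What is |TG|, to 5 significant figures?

61.916

On A1, M sits at bearing -90° from R; a 114° counterclockwise sweep puts W at bearing 24°, so W = R + 8.1·(cos 24°, sin 24°) = (62.700, 11.395). Since A1 is tangent to WG there, RW ⟂ WG, so WG runs along (−sin 24°, cos 24°); with |WG| = 14.6, G = (56.761, 24.732). Then |TG| = |G − T| = 61.916.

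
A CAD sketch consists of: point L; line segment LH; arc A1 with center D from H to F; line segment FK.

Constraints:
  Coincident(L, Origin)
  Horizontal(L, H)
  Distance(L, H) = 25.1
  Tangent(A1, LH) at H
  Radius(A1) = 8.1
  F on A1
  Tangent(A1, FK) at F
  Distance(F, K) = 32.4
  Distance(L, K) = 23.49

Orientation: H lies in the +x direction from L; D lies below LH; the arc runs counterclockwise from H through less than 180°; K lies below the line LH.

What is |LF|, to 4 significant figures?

19.93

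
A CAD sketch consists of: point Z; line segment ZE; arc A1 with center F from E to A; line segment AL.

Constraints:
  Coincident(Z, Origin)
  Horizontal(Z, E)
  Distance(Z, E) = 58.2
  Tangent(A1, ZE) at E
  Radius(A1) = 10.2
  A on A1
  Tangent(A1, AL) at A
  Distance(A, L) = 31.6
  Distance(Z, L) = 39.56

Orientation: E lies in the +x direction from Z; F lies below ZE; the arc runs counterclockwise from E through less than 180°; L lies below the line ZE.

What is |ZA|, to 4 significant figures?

50.80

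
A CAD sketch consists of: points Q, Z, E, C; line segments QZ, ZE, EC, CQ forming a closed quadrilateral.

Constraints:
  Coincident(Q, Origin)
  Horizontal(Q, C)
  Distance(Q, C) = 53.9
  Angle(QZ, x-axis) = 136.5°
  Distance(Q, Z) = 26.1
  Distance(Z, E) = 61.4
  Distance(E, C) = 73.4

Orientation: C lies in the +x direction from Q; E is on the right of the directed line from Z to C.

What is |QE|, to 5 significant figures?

42.562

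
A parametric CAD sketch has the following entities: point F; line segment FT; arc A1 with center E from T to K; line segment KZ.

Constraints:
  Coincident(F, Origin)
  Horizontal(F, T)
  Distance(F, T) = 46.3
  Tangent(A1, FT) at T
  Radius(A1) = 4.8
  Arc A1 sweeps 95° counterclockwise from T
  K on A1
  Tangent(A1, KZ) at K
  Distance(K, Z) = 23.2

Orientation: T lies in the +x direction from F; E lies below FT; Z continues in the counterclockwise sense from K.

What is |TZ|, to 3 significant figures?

28.5

F is at the origin; F and T share the same y with |FT| = 46.3 and T on the +x side, so T = (46.3, 0.00). Tangency of A1 to FT means the radius ET is perpendicular to FT, so E = T + (0, -4.8) = (46.3, -4.80). On A1, T sits at bearing 90° from E; a 95° counterclockwise sweep puts K at bearing 185°, so K = E + 4.8·(cos 185°, sin 185°) = (41.5, -5.22). Since A1 is tangent to KZ there, EK ⟂ KZ, so KZ runs along (−sin 185°, cos 185°); with |KZ| = 23.2, Z = (43.5, -28.3). Then |TZ| = |Z − T| = 28.5.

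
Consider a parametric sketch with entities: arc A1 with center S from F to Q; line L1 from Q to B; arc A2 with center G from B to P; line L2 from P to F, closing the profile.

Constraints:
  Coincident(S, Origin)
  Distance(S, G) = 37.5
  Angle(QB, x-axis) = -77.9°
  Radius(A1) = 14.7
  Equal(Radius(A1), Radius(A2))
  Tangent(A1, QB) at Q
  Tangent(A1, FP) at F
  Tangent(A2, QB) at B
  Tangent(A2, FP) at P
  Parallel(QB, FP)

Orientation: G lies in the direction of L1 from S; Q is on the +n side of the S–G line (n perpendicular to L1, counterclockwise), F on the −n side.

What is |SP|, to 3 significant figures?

40.3

The slot axis is L1's direction at -77.9°, so u = (cos -77.9°, sin -77.9°) = (0.210, -0.978) and n = (−sin -77.9°, cos -77.9°) = (0.978, 0.210). S is at the origin and G lies 37.5 along u from S, so G = 37.5·u = (7.86, -36.7). Tangency of A1 to both parallel lines with radius 14.7 puts Q and F at S ± 14.7·n: Q = (14.4, 3.08), F = (-14.4, -3.08). Equal radii place B and P the same way about G: B = G + 14.7·n = (22.2, -33.6), P = G − 14.7·n = (-6.51, -39.7). Then |SP| = |P − S| = 40.3.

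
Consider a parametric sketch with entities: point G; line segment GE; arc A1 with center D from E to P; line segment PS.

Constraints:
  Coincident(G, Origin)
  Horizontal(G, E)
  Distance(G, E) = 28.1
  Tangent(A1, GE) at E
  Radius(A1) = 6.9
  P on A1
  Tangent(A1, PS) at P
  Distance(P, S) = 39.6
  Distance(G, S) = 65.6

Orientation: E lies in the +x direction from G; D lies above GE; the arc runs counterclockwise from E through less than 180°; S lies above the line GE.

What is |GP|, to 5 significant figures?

34.318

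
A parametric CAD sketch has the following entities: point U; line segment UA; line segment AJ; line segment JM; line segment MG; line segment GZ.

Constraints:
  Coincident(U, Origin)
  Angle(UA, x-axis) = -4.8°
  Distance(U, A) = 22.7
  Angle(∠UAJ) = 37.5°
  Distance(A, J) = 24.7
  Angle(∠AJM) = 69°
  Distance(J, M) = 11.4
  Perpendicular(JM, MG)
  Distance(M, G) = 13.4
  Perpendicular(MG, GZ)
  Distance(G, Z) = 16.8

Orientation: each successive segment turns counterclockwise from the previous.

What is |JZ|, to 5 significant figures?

14.447

U is at the origin; UA runs at -4.8° with length 22.7, so A = (22.620, -1.8995). ∠UAJ = 37.5° gives AJ at 137.70° from the x-axis; with |AJ| = 24.7, J = (4.3515, 14.724). ∠AJM = 69.0° gives JM at -111.30° from the x-axis; with |JM| = 11.4, M = (0.21044, 4.1026). JM ⟂ MG, so MG runs at -21.300°; with |MG| = 13.4, G = (12.695, -0.76492). MG is perpendicular to GZ, so GZ runs at 68.700°; with |GZ| = 16.8, Z = (18.798, 14.887). Then |JZ| = |Z − J| = 14.447.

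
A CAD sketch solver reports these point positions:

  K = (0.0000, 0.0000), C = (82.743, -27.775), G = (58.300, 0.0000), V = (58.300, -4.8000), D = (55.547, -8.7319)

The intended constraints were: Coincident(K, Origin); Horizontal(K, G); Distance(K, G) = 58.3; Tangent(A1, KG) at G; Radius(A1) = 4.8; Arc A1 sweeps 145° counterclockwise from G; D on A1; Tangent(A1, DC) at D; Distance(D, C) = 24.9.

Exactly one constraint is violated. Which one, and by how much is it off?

Distance(D, C) = 24.9 — off by 8.30.

K = (0.00, 0.00) ✓; K.y = 0.00, G.y = 0.00 ✓; |KG| = 58.30 ✓; ∠(VG, GK) = 90.00° ✓; |VG| = 4.800 ✓; bearing(V→D) − bearing(V→G) = 145.0° ✓; |VD| = 4.800 ✓; ∠(VD, DC) = 90.00° ✓; |DC| = 33.20 ✗.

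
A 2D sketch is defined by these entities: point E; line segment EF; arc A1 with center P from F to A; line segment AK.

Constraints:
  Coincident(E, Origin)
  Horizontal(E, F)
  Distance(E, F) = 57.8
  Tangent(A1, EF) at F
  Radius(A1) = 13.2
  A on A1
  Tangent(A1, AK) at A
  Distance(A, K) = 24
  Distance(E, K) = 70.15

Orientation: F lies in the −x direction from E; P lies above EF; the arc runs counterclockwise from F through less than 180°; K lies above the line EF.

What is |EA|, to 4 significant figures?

49.98

E is at the origin; E and F share the same y with |EF| = 57.8 and F on the −x side, so F = (-57.80, 0.000). A1 meets EF tangentially, so PF is at right angles to EF, so P = F + (0, 13.2) = (-57.80, 13.20). Since PA ⟂ AK (tangency), |PK| = √(13.2² + 24.0²) = 27.39 regardless of where A sits on A1. So K lies on both circle(E, 70.15) and circle(P, 27.39); the above-EF intersection is K = (-57.22, 40.58). A is the foot of the tangent from K: A = (-46.10, 19.31).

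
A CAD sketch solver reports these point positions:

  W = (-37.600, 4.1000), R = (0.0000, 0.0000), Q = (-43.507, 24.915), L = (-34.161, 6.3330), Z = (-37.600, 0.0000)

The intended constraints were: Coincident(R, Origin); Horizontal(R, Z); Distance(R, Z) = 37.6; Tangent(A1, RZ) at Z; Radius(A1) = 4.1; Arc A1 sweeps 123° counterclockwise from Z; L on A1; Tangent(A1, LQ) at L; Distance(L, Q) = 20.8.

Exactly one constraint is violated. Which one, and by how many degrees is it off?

Tangent(A1, LQ) at L — off by 6.30°.

R = (0.00, 0.00) ✓; R.y = 0.00, Z.y = 0.00 ✓; |RZ| = 37.60 ✓; ∠(WZ, ZR) = 90.00° ✓; |WZ| = 4.100 ✓; bearing(W→L) − bearing(W→Z) = 123.0° ✓; |WL| = 4.100 ✓; ∠(WL, LQ) = 96.30° ✗; |LQ| = 20.80 ✓.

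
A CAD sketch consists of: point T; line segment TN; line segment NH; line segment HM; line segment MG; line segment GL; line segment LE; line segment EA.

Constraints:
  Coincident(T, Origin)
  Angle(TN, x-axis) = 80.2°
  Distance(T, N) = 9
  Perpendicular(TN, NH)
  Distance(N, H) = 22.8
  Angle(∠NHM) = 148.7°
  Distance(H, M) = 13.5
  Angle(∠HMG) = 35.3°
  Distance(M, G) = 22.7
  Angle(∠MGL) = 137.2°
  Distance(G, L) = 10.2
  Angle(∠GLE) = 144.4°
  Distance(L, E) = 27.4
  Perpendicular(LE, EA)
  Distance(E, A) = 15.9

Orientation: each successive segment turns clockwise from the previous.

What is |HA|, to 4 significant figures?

30.55

∠GLE = 144.4° gives LE at 95.80° from the x-axis; with |LE| = 27.4, E = (2.074, 33.32). The perpendicularity gives EA at right angles to LE, so EA runs at 5.800°; with |EA| = 15.9, A = (17.89, 34.92). Then |HA| = |A − H| = 30.55.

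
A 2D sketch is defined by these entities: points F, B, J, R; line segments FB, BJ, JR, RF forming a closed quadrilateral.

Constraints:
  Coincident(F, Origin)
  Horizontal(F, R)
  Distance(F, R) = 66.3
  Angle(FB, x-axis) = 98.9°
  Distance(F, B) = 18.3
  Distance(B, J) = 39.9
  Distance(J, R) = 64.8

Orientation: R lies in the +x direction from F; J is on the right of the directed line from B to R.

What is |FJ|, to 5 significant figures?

21.631

Checks: |BJ| = 39.90 ✓; |JR| = 64.80 ✓.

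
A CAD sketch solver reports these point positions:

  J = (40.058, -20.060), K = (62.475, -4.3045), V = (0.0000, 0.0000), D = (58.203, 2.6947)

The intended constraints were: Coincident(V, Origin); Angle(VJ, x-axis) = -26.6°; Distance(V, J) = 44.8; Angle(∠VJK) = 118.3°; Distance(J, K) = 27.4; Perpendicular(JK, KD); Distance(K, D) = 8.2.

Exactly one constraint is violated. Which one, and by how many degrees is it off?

Perpendicular(JK, KD) — off by 3.70°.

V = (0.00, 0.00) ✓; VJ at -26.60° ✓; |VJ| = 44.80 ✓; ∠VJK = 118.3° ✓; |JK| = 27.40 ✓; ∠(JK, KD) = 86.30° ✗; |KD| = 8.200 ✓.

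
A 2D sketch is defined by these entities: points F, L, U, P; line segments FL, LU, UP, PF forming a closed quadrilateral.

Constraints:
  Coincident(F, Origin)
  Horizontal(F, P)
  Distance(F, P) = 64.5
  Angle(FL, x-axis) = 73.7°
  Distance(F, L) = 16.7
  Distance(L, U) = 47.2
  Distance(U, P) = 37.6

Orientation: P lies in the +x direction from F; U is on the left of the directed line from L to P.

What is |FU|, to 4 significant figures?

59.08

F is at the origin; F and P share the same y with |FP| = 64.5 and P in +x, so P = (64.5, 0). FL runs at 73.7° with |FL| = 16.7, so L = (4.687, 16.03). U is determined by |LU| = 47.2 and |UP| = 37.6 together: it lies at the intersection of circle(L, 47.2) and circle(P, 37.6). With |LP| = 61.92, the foot of the radical line on LP is 37.53 from L and the perpendicular offset is √(47.2² − 37.53²) = 28.62. Taking the left-of-LP solution: U = (48.35, 33.96).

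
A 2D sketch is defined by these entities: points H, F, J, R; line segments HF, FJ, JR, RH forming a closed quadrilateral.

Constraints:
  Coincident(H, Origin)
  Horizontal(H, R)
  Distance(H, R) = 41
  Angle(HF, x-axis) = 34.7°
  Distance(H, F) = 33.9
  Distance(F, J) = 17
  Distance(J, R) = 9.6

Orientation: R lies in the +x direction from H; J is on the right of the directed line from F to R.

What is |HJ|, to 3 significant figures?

31.9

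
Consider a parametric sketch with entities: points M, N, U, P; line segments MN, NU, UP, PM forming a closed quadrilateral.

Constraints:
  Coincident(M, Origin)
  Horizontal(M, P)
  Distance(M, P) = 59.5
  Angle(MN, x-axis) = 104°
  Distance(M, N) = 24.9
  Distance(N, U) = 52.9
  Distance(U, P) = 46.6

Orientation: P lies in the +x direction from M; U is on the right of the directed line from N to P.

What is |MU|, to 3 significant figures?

29.3

Checks: |NU| = 52.90 ✓; |UP| = 46.60 ✓.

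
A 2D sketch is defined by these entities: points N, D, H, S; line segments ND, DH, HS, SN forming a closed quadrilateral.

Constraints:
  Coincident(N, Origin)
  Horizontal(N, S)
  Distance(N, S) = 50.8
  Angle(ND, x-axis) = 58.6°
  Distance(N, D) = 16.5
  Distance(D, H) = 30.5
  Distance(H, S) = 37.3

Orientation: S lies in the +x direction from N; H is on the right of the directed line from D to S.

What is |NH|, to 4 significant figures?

22.71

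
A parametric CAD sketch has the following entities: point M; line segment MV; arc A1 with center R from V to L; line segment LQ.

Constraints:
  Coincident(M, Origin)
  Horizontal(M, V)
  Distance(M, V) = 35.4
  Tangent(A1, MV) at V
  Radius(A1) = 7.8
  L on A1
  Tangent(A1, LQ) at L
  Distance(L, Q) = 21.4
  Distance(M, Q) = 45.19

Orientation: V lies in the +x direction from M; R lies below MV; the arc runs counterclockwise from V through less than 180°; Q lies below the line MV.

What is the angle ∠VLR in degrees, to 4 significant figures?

37.56°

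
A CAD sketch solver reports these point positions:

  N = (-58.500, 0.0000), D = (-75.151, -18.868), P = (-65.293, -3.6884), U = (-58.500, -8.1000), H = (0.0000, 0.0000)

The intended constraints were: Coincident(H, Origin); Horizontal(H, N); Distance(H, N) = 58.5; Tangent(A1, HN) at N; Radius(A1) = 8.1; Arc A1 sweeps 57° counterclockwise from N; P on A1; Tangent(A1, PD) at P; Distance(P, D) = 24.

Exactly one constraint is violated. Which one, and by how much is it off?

Distance(P, D) = 24 — off by 5.90.

H = (0.00, 0.00) ✓; H.y = 0.00, N.y = 0.00 ✓; |HN| = 58.50 ✓; ∠(UN, NH) = 90.00° ✓; |UN| = 8.100 ✓; bearing(U→P) − bearing(U→N) = 57.00° ✓; |UP| = 8.100 ✓; ∠(UP, PD) = 90.00° ✓; |PD| = 18.10 ✗.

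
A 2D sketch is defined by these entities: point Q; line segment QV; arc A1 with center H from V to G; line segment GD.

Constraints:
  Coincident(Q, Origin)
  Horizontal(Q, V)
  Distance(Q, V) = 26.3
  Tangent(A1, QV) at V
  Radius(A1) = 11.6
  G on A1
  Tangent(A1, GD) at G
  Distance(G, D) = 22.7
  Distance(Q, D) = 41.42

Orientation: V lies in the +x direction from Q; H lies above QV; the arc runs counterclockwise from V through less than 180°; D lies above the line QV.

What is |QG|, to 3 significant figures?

40.0

Checks: |QV| = 26.30 ✓; |HG| = 11.60 ✓; ∠(HG, GD) = 90.00° ✓; |GD| = 22.70 ✓; |QD| = 41.42 ✓.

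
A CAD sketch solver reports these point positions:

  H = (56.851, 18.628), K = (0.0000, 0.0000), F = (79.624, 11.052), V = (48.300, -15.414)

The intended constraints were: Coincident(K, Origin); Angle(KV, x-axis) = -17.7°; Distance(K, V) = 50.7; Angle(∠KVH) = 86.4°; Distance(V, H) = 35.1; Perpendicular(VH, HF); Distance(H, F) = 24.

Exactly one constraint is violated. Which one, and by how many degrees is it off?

Perpendicular(VH, HF) — off by 4.30°.

K = (0.00, 0.00) ✓; KV at -17.70° ✓; |KV| = 50.70 ✓; ∠KVH = 86.40° ✓; |VH| = 35.10 ✓; ∠(VH, HF) = 94.30° ✗; |HF| = 24.00 ✓.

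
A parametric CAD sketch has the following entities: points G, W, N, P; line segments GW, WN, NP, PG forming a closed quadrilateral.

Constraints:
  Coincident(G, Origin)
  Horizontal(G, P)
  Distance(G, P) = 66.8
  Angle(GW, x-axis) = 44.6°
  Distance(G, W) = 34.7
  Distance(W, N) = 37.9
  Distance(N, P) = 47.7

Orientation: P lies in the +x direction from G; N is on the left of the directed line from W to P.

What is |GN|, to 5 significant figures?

72.370

Checks: |WN| = 37.90 ✓; |NP| = 47.70 ✓.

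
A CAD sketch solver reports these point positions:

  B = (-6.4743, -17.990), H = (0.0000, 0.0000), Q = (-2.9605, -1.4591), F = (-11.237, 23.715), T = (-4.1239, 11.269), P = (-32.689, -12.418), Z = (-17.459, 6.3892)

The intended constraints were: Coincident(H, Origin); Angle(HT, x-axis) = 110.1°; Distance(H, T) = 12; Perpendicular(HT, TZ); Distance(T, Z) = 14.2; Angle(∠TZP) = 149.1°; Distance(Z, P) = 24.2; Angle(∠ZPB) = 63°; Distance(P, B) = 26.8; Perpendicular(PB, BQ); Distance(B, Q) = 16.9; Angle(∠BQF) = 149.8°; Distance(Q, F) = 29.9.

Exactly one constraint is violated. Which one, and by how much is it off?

Distance(Q, F) = 29.9 — off by 3.40.

H = (0.00, 0.00) ✓; HT at 110.1° ✓; |HT| = 12.00 ✓; ∠(HT, TZ) = 90.00° ✓; |TZ| = 14.20 ✓; ∠TZP = 149.1° ✓; |ZP| = 24.20 ✓; ∠ZPB = 63.00° ✓; |PB| = 26.80 ✓; ∠(PB, BQ) = 90.00° ✓; |BQ| = 16.90 ✓; ∠BQF = 149.8° ✓; |QF| = 26.50 ✗.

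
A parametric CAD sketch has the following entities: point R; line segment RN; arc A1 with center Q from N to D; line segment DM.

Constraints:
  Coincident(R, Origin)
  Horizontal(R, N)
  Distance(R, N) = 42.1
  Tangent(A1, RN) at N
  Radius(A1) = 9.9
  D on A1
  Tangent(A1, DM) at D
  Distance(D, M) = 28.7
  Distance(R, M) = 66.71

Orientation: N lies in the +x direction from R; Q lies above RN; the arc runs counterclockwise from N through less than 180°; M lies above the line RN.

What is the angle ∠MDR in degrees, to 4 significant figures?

106.4°

R is at the origin; RN is horizontal with |RN| = 42.1 and N on the +x side, so N = (42.10, 0.000). The tangent condition forces QN to be normal to RN, so Q = N + (0, 9.9) = (42.10, 9.900). Since QD ⟂ DM (tangency), |QM| = √(9.9² + 28.7²) = 30.36 regardless of where D sits on A1. So M lies on both circle(R, 66.71) and circle(Q, 30.36); the above-RN intersection is M = (55.37, 37.21). D is the foot of the tangent from M: D = (51.93, 8.712).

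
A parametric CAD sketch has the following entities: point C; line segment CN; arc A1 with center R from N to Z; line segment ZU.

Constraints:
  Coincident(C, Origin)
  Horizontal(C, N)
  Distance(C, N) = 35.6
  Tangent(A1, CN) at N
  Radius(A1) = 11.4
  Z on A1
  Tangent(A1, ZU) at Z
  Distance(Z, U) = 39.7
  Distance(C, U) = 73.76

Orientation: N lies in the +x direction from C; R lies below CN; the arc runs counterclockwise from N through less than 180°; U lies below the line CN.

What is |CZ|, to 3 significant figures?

34.2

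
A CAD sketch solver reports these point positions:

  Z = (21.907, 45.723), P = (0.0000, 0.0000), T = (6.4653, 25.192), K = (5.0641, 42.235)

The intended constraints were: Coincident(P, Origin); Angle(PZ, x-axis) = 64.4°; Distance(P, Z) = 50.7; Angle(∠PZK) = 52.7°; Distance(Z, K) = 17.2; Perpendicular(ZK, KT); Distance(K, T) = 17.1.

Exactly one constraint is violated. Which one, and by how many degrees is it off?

Perpendicular(ZK, KT) — off by 7.00°.

P = (0.00, 0.00) ✓; PZ at 64.40° ✓; |PZ| = 50.70 ✓; ∠PZK = 52.70° ✓; |ZK| = 17.20 ✓; ∠(ZK, KT) = 83.00° ✗; |KT| = 17.10 ✓.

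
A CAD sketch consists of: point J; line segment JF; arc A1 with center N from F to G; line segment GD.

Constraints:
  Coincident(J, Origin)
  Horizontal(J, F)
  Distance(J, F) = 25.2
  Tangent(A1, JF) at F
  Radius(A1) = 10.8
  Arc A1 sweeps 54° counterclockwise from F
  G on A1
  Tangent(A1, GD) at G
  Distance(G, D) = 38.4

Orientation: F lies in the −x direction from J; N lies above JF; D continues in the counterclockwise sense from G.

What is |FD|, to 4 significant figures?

47.35

J is at the origin; J and F share the same y with |JF| = 25.2 and F on the −x side, so F = (-25.20, 0.000). A1 meets JF tangentially, so NF is at right angles to JF, so N = F + (0, 10.8) = (-25.20, 10.80). On A1, F sits at bearing -90° from N; a 54° counterclockwise sweep puts G at bearing -36°, so G = N + 10.8·(cos -36°, sin -36°) = (-16.46, 4.452). Since A1 is tangent to GD there, NG ⟂ GD, so GD runs along (−sin -36°, cos -36°); with |GD| = 38.4, D = (6.108, 35.52). Then |FD| = |D − F| = 47.35.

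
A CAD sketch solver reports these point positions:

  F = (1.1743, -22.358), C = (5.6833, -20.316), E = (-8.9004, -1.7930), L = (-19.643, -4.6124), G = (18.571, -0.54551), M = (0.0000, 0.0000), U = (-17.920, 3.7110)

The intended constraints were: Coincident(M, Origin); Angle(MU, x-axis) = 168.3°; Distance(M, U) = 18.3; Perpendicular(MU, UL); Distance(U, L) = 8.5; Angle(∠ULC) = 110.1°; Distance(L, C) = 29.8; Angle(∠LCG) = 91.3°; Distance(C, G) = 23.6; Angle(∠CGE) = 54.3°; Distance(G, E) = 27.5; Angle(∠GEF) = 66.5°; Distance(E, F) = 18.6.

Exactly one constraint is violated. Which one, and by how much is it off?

Distance(E, F) = 18.6 — off by 4.30.

M = (0.00, 0.00) ✓; MU at 168.3° ✓; |MU| = 18.30 ✓; ∠(MU, UL) = 90.00° ✓; |UL| = 8.500 ✓; ∠ULC = 110.1° ✓; |LC| = 29.80 ✓; ∠LCG = 91.30° ✓; |CG| = 23.60 ✓; ∠CGE = 54.30° ✓; |GE| = 27.50 ✓; ∠GEF = 66.50° ✓; |EF| = 22.90 ✗.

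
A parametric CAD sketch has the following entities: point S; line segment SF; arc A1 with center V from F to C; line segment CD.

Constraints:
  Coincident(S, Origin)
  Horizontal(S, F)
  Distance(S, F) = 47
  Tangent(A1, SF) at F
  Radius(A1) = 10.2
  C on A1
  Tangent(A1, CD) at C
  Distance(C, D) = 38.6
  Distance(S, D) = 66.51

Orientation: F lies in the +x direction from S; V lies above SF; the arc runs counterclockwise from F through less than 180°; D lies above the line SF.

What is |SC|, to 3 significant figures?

58.2

Checks: S = (0.00, 0.00) ✓; |SF| = 47.00 ✓; |VC| = 10.20 ✓; ∠(VC, CD) = 90.00° ✓; |CD| = 38.60 ✓; |SD| = 66.51 ✓.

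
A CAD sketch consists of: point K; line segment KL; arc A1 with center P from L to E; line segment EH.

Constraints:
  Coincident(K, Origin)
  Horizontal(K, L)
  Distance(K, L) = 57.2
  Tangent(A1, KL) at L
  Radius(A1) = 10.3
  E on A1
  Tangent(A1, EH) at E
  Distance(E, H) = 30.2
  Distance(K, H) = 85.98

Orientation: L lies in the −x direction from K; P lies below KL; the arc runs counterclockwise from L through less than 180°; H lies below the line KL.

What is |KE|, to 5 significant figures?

66.814

K is at the origin; KL is horizontal with |KL| = 57.2 and L on the −x side, so L = (-57.200, 0.0000). The tangent condition forces PL to be normal to KL, so P = L + (0, -10.3) = (-57.200, -10.300). Since PE ⟂ EH (tangency), |PH| = √(10.3² + 30.2²) = 31.908 regardless of where E sits on A1. So H lies on both circle(K, 85.98) and circle(P, 31.908); the below-KL intersection is H = (-79.238, -33.375). E is the foot of the tangent from H: E = (-66.546, -5.9713).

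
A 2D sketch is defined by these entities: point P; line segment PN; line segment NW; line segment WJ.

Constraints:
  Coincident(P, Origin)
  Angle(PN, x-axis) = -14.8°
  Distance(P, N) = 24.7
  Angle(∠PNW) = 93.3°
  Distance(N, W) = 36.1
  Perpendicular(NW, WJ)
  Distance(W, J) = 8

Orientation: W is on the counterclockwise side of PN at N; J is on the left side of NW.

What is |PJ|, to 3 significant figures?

41.1

∠PNW = 93.3°, so NW runs at -14.8° + (180° − 93.3°) = 71.9° from the x-axis; with |NW| = 36.1, W = N + 36.1·(cos 71.9°, sin 71.9°) = (35.1, 28.0). NW ⟂ WJ; with |WJ| = 8.0 on the left of NW, J = W + 8.0·(-0.951, 0.311) = (27.5, 30.5). Then |PJ| = |J − P| = 41.1.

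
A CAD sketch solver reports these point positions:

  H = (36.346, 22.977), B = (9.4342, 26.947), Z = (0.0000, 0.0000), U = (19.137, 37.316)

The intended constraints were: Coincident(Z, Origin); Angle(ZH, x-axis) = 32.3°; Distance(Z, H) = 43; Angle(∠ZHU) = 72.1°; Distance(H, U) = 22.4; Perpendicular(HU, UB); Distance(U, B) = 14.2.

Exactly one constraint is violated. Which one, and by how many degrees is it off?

Perpendicular(HU, UB) — off by 3.30°.

Z = (0.00, 0.00) ✓; ZH at 32.30° ✓; |ZH| = 43.00 ✓; ∠ZHU = 72.10° ✓; |HU| = 22.40 ✓; ∠(HU, UB) = 86.70° ✗; |UB| = 14.20 ✓.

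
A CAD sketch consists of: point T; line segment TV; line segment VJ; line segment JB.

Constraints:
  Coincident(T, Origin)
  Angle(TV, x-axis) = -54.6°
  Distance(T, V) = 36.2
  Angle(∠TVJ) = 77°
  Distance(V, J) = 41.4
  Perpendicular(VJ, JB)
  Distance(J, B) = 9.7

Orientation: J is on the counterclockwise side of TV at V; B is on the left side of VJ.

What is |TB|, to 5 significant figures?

41.952

T is at the origin; TV runs at -54.6° with length 36.2, so V = 36.2·(cos -54.6°, sin -54.6°) = (20.970, -29.508). ∠TVJ = 77.0°, so VJ runs at -54.6° + (180° − 77.0°) = 48.400° from the x-axis; with |VJ| = 41.4, J = V + 41.4·(cos 48.400°, sin 48.400°) = (48.457, 1.4512). VJ is perpendicular to JB; with |JB| = 9.7 on the left of VJ, B = J + 9.7·(-0.74780, 0.66393) = (41.203, 7.8913). Then |TB| = |B − T| = 41.952.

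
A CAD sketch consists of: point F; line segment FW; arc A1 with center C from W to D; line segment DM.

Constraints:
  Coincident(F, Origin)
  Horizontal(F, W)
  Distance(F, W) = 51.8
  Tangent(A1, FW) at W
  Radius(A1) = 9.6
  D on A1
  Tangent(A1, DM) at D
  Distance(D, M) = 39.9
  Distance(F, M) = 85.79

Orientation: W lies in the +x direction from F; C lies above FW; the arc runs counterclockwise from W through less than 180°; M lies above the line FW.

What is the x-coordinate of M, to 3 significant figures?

73.3

F is at the origin; F and W share the same y with |FW| = 51.8 and W on the +x side, so W = (51.8, 0.00). Since A1 is tangent to FW there, CW ⟂ FW, so C = W + (0, 9.6) = (51.8, 9.60). Since CD ⟂ DM (tangency), |CM| = √(9.6² + 39.9²) = 41.0 regardless of where D sits on A1. So M lies on both circle(F, 85.79) and circle(C, 41.0); the above-FW intersection is M = (73.3, 44.5). D is the foot of the tangent from M: D = (60.9, 6.62).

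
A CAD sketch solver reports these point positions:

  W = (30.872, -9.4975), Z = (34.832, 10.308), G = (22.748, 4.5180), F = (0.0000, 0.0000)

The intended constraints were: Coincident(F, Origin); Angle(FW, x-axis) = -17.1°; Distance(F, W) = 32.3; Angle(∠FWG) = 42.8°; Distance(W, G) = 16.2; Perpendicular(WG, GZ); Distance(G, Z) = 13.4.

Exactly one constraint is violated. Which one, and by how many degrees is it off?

Perpendicular(WG, GZ) — off by 4.50°.

F = (0.00, 0.00) ✓; FW at -17.10° ✓; |FW| = 32.30 ✓; ∠FWG = 42.80° ✓; |WG| = 16.20 ✓; ∠(WG, GZ) = 94.50° ✗; |GZ| = 13.40 ✓.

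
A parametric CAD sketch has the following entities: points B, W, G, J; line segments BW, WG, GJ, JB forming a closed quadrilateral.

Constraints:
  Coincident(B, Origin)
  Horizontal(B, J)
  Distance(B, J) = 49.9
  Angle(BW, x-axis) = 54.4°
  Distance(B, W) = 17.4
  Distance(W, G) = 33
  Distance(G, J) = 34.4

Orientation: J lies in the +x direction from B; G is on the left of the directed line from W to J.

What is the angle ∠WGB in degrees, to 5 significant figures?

7.3061°

B is at the origin; B and J share the same y with |BJ| = 49.9 and J in +x, so J = (49.9, 0). BW runs at 54.4° with |BW| = 17.4, so W = (10.129, 14.148). G is determined by |WG| = 33.0 and |GJ| = 34.4 together: it lies at the intersection of circle(W, 33.0) and circle(J, 34.4). With |WJ| = 42.213, the foot of the radical line on WJ is 19.989 from W and the perpendicular offset is √(33.0² − 19.989²) = 26.257. Taking the left-of-WJ solution: G = (37.762, 32.187).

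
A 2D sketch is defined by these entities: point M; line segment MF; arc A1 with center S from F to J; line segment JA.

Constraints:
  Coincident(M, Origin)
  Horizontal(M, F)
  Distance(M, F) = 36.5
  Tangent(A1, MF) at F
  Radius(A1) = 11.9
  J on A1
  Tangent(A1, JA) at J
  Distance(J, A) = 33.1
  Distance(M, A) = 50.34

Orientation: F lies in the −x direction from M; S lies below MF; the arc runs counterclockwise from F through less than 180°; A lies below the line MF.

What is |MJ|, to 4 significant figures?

49.53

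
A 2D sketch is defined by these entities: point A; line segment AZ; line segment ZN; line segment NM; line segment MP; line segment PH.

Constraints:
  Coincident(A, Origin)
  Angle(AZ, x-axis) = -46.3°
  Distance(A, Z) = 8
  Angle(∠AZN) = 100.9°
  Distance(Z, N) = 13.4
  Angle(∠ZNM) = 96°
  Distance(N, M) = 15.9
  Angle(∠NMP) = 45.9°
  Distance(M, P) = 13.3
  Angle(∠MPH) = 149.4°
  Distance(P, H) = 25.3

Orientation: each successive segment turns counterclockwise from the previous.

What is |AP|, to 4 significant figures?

6.114

A is at the origin; AZ runs at -46.3° with length 8.0, so Z = (5.527, -5.784). ∠AZN = 100.9° gives ZN at 32.80° from the x-axis; with |ZN| = 13.4, N = (16.79, 1.475). ∠ZNM = 96.0° gives NM at 116.8° from the x-axis; with |NM| = 15.9, M = (9.622, 15.67). ∠NMP = 45.9° gives MP at -109.1° from the x-axis; with |MP| = 13.3, P = (5.270, 3.099). Then |AP| = |P − A| = 6.114.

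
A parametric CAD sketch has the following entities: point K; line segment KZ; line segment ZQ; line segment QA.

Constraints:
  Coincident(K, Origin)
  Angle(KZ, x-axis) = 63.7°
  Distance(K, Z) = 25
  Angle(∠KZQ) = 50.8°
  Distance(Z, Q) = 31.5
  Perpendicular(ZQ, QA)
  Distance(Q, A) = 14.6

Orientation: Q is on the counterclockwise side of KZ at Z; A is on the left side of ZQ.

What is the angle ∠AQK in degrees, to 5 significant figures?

39.019°

K is at the origin; KZ runs at 63.7° with length 25.0, so Z = 25.0·(cos 63.7°, sin 63.7°) = (11.077, 22.412). ∠KZQ = 50.8°, so ZQ runs at 63.7° + (180° − 50.8°) = 192.90° from the x-axis; with |ZQ| = 31.5, Q = Z + 31.5·(cos 192.90°, sin 192.90°) = (-19.628, 15.380). ZQ ⟂ QA; with |QA| = 14.6 on the left of ZQ, A = Q + 14.6·(0.22325, -0.97476) = (-16.369, 1.1483). Then cos ∠AQK = QA·QK / (|QA||QK|), giving 39.019°.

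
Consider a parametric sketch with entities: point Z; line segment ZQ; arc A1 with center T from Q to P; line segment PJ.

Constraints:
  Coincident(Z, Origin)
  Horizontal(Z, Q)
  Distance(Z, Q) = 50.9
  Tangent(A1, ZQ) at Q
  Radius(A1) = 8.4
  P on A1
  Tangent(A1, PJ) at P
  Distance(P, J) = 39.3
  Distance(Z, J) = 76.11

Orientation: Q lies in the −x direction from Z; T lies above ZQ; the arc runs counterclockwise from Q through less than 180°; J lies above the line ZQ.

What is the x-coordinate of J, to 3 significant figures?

-59.3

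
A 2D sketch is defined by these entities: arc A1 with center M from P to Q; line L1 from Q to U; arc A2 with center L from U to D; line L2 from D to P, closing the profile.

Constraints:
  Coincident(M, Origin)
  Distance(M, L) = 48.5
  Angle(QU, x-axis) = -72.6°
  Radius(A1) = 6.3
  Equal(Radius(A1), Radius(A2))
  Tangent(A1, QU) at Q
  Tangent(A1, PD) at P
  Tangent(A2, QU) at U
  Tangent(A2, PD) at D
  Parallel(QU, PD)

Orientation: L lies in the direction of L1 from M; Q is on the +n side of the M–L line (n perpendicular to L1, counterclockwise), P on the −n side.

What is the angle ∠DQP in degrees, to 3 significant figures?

75.4°

The slot axis is L1's direction at -72.6°, so u = (cos -72.6°, sin -72.6°) = (0.299, -0.954) and n = (−sin -72.6°, cos -72.6°) = (0.954, 0.299). M is at the origin and L lies 48.5 along u from M, so L = 48.5·u = (14.5, -46.3). Tangency of A1 to both parallel lines with radius 6.3 puts Q and P at M ± 6.3·n: Q = (6.01, 1.88), P = (-6.01, -1.88). Equal radii place U and D the same way about L: U = L + 6.3·n = (20.5, -44.4), D = L − 6.3·n = (8.49, -48.2). Then cos ∠DQP = QD·QP / (|QD||QP|), giving 75.4°.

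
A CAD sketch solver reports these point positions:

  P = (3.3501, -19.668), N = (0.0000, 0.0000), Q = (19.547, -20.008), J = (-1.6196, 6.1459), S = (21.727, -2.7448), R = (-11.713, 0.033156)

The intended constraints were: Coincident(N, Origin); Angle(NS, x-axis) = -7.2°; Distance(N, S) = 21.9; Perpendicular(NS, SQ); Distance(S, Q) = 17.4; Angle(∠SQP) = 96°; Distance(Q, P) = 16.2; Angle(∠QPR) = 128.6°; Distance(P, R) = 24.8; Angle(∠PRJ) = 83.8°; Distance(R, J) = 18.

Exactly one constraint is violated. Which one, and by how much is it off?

Distance(R, J) = 18 — off by 6.20.

N = (0.00, 0.00) ✓; NS at -7.200° ✓; |NS| = 21.90 ✓; ∠(NS, SQ) = 90.00° ✓; |SQ| = 17.40 ✓; ∠SQP = 95.99° ✓; |QP| = 16.20 ✓; ∠QPR = 128.6° ✓; |PR| = 24.80 ✓; ∠PRJ = 83.80° ✓; |RJ| = 11.80 ✗.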